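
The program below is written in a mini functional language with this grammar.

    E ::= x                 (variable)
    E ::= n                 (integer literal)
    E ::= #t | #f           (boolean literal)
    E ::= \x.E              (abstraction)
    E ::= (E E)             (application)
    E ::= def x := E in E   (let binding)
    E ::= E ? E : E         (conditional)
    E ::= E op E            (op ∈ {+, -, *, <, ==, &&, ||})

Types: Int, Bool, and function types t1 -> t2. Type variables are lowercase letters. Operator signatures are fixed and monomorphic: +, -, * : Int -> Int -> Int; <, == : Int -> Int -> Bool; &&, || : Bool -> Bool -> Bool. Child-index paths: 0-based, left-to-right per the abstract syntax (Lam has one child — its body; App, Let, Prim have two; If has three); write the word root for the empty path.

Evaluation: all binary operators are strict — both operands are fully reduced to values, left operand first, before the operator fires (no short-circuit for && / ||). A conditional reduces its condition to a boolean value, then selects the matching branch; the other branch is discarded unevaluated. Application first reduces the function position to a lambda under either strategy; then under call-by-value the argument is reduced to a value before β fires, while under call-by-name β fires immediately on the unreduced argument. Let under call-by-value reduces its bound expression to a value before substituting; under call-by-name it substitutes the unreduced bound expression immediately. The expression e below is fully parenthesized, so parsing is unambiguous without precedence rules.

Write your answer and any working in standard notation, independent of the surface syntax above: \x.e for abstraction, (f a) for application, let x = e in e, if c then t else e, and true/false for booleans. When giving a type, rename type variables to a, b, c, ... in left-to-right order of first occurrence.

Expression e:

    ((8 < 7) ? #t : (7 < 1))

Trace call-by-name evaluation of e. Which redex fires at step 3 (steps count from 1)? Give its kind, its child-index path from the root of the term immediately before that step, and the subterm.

Answer: delta at root : (7 < 1)

Trace:
step 0: (if (8 < 7) then true else (7 < 1))
step 1: [delta@0] (if false then true else (7 < 1))
step 2: [if@root] (7 < 1)
step 3: [delta@root] false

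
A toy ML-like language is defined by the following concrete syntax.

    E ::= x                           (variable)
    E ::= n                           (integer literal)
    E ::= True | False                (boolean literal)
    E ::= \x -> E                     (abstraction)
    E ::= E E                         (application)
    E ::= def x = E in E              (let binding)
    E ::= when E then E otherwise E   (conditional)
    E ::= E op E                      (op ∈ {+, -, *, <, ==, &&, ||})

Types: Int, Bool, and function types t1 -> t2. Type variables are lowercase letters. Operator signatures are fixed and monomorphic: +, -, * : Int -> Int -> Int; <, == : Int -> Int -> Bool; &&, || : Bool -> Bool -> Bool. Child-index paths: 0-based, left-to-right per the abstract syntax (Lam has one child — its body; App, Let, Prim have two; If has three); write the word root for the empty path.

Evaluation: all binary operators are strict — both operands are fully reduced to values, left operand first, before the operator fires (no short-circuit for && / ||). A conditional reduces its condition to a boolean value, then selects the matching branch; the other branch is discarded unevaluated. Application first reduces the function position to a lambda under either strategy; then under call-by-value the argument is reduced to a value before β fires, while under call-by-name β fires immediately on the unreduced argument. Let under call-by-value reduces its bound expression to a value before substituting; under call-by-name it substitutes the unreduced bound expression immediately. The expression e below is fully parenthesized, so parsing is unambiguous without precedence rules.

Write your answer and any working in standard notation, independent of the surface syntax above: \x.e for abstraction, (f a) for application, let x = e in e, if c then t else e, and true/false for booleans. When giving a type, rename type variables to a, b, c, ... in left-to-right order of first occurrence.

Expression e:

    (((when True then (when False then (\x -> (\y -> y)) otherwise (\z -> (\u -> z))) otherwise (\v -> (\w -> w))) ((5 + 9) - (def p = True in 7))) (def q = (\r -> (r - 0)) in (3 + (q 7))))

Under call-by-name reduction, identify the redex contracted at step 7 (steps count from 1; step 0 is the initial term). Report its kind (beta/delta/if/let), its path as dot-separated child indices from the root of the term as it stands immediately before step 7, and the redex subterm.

Derivation:
step 0: (((if true then (if false then (\x.(\y.y)) else (\z.(\u.z))) else (\v.(\w.w))) ((5 + 9) - (let p = true in 7))) (let q = (\r.(r - 0)) in (3 + (q 7))))
step 1: [if@0.0] (((if false then (\x.(\y.y)) else (\z.(\u.z))) ((5 + 9) - (let p = true in 7))) (let q = (\r.(r - 0)) in (3 + (q 7))))
step 2: [if@0.0] (((\z.(\u.z)) ((5 + 9) - (let p = true in 7))) (let q = (\r.(r - 0)) in (3 + (q 7))))
step 3: [beta@0] ((\u.((5 + 9) - (let p = true in 7))) (let q = (\r.(r - 0)) in (3 + (q 7))))
step 4: [beta@root] ((5 + 9) - (let p = true in 7))
step 5: [delta@0] (14 - (let p = true in 7))
step 6: [let@1] (14 - 7)
step 7: [delta@root] 7

Answer: delta at root : (14 - 7)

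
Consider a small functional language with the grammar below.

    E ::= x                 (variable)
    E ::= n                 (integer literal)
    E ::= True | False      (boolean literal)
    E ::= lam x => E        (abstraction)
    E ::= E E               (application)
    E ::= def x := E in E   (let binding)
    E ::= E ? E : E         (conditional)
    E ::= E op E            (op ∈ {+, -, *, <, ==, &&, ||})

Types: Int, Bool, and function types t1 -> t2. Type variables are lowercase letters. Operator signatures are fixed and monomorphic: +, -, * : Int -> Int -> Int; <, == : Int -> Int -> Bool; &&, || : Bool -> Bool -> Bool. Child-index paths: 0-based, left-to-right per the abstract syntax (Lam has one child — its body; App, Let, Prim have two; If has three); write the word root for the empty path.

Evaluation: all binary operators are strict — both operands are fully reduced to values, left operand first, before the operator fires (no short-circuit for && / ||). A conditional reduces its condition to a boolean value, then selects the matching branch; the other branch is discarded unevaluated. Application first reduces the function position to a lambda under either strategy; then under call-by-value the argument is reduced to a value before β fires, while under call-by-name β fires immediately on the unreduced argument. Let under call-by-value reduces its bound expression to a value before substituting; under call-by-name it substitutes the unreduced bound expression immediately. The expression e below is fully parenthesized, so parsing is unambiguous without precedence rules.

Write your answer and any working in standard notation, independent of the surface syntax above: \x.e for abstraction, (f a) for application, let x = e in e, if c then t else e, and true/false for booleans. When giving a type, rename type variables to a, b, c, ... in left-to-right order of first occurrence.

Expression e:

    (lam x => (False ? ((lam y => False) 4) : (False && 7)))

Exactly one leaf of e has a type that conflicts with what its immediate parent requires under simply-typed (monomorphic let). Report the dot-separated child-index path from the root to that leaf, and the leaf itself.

Working:
  unify Bool ~ Bool
\y._ : b -> Bool
  unify b -> Bool ~ Int -> c
  unify b ~ Int
  unify Bool ~ c
_ _ : Bool
  unify Bool ~ Bool
  unify Int ~ Bool
  FAIL: mismatch Int ~ Bool

Answer: 0.2.1 : 7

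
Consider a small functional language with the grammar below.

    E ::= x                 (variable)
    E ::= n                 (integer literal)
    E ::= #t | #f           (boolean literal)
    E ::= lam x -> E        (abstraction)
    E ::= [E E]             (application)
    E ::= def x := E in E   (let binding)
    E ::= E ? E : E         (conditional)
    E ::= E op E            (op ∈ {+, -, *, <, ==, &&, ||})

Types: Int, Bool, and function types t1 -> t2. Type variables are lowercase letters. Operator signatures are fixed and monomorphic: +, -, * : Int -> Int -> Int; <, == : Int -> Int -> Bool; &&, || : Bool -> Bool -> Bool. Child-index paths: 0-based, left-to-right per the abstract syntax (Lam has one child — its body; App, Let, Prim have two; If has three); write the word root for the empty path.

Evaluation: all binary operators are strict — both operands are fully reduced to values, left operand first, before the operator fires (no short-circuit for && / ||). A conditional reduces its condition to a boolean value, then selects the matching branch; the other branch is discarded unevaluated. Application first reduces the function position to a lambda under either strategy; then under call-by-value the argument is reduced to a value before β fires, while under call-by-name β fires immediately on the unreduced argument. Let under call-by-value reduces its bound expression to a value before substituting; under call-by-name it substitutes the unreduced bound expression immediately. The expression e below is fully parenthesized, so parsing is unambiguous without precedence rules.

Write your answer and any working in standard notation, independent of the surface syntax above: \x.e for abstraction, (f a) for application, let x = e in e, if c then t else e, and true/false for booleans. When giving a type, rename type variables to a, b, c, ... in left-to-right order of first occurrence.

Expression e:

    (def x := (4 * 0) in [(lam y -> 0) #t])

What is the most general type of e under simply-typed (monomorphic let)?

Working:
  unify Int ~ Int
  unify Int ~ Int
let x : Int
\y._ : a -> Int
  unify a -> Int ~ Bool -> b
  unify a ~ Bool
  unify Int ~ b
_ _ : Int

Answer: Int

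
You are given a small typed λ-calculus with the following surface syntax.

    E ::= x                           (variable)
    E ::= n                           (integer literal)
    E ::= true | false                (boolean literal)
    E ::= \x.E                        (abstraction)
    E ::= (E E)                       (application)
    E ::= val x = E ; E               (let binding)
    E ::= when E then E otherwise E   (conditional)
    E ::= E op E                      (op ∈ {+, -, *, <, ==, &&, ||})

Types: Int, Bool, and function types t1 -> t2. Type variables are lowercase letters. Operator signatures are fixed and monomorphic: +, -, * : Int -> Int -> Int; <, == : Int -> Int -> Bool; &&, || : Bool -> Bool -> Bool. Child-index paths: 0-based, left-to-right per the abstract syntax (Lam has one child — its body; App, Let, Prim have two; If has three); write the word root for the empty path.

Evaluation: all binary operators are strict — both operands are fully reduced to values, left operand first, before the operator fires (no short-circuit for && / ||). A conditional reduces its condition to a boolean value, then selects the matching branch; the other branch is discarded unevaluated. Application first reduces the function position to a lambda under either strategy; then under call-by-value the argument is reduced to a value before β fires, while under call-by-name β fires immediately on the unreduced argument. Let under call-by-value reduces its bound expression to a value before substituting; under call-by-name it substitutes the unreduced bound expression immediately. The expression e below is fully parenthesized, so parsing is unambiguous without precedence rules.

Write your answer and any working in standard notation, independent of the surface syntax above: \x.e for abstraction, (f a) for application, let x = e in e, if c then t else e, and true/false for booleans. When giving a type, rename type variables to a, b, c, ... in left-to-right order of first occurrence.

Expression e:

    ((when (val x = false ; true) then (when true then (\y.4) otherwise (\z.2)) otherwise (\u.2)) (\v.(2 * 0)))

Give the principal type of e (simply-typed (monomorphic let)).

Answer: Int

Trace:
let x : Bool
  unify Bool ~ Bool
  unify Bool ~ Bool
\y._ : a -> Int
\z._ : b -> Int
  unify a -> Int ~ b -> Int
  unify a ~ b
  unify Int ~ Int
\u._ : c -> Int
  unify b -> Int ~ c -> Int
  unify b ~ c
  unify Int ~ Int
  unify Int ~ Int
  unify Int ~ Int
\v._ : d -> Int
  unify c -> Int ~ (d -> Int) -> e
  unify c ~ d -> Int
  unify Int ~ e
_ _ : Int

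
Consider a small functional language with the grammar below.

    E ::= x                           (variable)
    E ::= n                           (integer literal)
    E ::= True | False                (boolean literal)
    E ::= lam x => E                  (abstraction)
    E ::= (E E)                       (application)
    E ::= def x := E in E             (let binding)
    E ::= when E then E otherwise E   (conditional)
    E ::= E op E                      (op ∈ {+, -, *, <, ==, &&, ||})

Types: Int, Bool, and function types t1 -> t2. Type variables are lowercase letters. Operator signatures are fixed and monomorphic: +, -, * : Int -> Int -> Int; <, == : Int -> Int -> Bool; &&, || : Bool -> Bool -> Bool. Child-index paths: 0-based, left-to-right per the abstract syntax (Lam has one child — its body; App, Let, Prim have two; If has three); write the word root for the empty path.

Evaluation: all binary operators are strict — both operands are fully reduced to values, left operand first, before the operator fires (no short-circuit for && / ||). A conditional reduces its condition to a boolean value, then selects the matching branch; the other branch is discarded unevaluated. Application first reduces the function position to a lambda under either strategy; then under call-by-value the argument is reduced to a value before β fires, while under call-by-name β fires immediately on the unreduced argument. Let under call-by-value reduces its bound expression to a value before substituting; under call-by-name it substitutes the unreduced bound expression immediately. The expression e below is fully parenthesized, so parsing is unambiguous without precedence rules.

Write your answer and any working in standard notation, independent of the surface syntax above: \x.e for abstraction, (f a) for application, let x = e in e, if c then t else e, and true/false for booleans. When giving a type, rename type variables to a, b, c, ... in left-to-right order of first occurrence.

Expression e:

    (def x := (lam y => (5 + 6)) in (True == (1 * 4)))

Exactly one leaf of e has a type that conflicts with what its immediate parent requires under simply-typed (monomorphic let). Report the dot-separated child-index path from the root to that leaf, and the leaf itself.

Derivation:
  unify Int ~ Int
  unify Int ~ Int
\y._ : a -> Int
let x : a -> Int
  unify Bool ~ Int
  FAIL: mismatch Bool ~ Int

Answer: 1.0 : true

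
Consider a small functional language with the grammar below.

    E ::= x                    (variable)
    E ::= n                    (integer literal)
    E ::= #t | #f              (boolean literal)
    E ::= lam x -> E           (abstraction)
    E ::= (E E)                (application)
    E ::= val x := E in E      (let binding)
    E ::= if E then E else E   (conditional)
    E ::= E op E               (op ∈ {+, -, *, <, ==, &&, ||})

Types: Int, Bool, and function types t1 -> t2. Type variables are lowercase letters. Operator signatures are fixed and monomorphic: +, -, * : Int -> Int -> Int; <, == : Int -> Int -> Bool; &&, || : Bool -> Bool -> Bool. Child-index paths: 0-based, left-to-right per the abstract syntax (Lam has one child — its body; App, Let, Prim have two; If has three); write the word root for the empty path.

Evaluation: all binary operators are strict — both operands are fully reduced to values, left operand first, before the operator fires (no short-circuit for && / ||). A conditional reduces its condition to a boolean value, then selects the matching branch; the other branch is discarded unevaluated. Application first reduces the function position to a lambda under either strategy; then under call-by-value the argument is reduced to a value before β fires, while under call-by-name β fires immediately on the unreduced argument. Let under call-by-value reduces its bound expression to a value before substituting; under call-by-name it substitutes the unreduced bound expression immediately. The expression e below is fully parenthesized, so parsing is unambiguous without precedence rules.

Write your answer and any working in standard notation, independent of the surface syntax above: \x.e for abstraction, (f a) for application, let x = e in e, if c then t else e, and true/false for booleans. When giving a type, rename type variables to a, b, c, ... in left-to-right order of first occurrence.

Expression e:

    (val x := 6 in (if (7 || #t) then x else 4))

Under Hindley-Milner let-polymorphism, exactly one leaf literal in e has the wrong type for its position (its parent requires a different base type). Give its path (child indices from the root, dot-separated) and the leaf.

Working:
let x : Int
  unify Int ~ Bool
  FAIL: mismatch Int ~ Bool

Answer: 1.0.0 : 7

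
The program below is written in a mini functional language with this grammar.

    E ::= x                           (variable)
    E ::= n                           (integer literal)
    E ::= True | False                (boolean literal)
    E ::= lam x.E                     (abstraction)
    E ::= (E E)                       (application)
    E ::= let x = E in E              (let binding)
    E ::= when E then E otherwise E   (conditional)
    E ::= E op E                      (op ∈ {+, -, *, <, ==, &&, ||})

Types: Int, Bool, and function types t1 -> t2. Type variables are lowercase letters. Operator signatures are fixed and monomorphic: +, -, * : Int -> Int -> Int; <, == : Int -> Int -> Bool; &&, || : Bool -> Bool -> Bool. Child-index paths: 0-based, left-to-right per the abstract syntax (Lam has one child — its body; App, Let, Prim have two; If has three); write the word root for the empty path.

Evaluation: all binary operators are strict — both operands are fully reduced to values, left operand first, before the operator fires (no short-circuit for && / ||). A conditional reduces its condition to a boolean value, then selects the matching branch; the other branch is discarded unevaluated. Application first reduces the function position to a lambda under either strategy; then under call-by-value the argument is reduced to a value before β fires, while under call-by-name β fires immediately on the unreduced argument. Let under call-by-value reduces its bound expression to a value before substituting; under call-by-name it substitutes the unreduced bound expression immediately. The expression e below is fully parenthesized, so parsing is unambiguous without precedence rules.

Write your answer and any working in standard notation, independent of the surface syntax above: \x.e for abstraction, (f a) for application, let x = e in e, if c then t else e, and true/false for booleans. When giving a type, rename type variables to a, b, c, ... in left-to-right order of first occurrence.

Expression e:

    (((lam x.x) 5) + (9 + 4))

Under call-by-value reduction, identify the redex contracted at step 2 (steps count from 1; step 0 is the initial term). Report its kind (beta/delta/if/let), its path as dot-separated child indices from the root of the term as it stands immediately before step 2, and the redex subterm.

Working:
step 0: (((\x.x) 5) + (9 + 4))
step 1: [beta@0] (5 + (9 + 4))
step 2: [delta@1] (5 + 13)

Answer: delta at 1 : (9 + 4)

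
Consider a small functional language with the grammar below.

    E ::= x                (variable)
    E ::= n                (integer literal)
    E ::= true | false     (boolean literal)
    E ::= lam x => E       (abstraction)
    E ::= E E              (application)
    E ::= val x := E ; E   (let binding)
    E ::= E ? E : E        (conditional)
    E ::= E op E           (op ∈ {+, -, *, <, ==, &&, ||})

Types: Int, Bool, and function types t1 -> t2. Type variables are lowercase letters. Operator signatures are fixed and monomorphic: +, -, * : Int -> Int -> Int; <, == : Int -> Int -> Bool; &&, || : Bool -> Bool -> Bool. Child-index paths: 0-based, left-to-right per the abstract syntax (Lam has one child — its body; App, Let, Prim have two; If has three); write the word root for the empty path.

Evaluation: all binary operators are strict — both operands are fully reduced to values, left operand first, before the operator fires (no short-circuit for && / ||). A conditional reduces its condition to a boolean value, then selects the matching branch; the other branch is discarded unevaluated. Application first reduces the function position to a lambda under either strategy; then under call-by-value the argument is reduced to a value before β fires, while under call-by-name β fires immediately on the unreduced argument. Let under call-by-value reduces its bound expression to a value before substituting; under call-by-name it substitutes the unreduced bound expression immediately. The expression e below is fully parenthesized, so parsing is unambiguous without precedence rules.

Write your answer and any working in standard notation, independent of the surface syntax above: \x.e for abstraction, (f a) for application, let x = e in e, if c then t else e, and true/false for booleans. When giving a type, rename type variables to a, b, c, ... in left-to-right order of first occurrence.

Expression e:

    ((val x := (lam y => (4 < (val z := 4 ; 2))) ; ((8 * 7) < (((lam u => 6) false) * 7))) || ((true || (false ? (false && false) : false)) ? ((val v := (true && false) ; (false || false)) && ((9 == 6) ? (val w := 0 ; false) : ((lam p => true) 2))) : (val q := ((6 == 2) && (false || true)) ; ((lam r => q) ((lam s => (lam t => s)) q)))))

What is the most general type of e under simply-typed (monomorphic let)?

Trace:
  unify Int ~ Int
let z : Int
  unify Int ~ Int
\y._ : a -> Bool
let x : a -> Bool
  unify Int ~ Int
  unify Int ~ Int
  unify Int ~ Int
\u._ : b -> Int
  unify b -> Int ~ Bool -> c
  unify b ~ Bool
  unify Int ~ c
_ _ : Int
  unify Int ~ Int
  unify Int ~ Int
  unify Int ~ Int
  unify Bool ~ Bool
  unify Bool ~ Bool
  unify Bool ~ Bool
  unify Bool ~ Bool
  unify Bool ~ Bool
  unify Bool ~ Bool
  unify Bool ~ Bool
  unify Bool ~ Bool
  unify Bool ~ Bool
  unify Bool ~ Bool
let v : Bool
  unify Bool ~ Bool
  unify Bool ~ Bool
  unify Bool ~ Bool
  unify Int ~ Int
  unify Int ~ Int
  unify Bool ~ Bool
let w : Int
\p._ : d -> Bool
  unify d -> Bool ~ Int -> e
  unify d ~ Int
  unify Bool ~ e
_ _ : Bool
  unify Bool ~ Bool
  unify Bool ~ Bool
  unify Int ~ Int
  unify Int ~ Int
  unify Bool ~ Bool
  unify Bool ~ Bool
  unify Bool ~ Bool
  unify Bool ~ Bool
let q : Bool
q : Bool
\r._ : f -> Bool
s : g
\t._ : h -> g
\s._ : g -> h -> g
q : Bool
  unify g -> h -> g ~ Bool -> i
  unify g ~ Bool
  unify h -> Bool ~ i
_ _ : h -> Bool
  unify f -> Bool ~ (h -> Bool) -> j
  unify f ~ h -> Bool
  unify Bool ~ j
_ _ : Bool
  unify Bool ~ Bool
  unify Bool ~ Bool

Answer: Bool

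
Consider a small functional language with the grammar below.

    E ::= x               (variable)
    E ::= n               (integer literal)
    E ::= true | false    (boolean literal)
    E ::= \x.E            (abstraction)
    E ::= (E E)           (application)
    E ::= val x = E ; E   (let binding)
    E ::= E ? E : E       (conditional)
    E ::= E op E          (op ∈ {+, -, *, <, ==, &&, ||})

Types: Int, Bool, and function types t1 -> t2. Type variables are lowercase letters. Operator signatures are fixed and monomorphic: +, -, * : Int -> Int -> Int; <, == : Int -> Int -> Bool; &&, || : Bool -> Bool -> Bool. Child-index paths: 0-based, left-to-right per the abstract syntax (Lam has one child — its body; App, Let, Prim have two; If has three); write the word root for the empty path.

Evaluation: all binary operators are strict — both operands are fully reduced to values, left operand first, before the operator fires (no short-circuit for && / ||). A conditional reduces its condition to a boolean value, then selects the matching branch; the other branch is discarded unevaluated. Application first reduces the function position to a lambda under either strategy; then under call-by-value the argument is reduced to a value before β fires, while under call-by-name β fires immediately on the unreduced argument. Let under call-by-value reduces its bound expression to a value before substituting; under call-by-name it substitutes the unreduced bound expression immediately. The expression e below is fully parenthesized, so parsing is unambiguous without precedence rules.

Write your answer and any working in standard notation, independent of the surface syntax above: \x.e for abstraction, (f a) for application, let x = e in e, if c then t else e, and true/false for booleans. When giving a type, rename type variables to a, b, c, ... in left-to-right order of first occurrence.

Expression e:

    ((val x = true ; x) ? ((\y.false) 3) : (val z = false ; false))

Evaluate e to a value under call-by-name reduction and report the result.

Answer: false

Trace:
step 0: (if (let x = true in x) then ((\y.false) 3) else (let z = false in false))
step 1: [let@0] (if true then ((\y.false) 3) else (let z = false in false))
step 2: [if@root] ((\y.false) 3)
step 3: [beta@root] false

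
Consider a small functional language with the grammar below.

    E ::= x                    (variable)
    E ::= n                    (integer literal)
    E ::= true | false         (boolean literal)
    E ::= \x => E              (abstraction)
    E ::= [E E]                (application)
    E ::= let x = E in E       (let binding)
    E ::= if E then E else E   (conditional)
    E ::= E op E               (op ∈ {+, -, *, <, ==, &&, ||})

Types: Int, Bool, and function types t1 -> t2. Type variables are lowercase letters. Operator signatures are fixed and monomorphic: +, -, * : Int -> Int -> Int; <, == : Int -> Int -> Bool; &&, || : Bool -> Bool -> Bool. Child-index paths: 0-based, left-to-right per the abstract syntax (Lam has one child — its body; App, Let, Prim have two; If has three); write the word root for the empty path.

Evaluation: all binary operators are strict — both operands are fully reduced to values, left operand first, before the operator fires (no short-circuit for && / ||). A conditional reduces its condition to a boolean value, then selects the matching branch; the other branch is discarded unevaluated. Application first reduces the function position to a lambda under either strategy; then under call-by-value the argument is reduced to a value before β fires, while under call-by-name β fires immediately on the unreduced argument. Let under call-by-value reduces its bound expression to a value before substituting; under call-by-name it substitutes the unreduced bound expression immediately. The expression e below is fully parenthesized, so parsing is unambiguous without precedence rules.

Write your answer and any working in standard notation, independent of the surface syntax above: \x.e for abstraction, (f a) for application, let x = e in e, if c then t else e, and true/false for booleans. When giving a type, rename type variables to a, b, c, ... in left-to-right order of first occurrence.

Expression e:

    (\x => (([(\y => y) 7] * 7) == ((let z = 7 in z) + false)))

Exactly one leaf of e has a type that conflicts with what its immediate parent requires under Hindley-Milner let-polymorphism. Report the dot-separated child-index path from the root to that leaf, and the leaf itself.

Answer: 0.1.1 : false

Working:
y : b
\y._ : b -> b
  unify b -> b ~ Int -> c
  unify b ~ Int
  unify Int ~ c
_ _ : Int
  unify Int ~ Int
  unify Int ~ Int
  unify Int ~ Int
let z : Int
z : Int
  unify Int ~ Int
  unify Bool ~ Int
  FAIL: mismatch Bool ~ Int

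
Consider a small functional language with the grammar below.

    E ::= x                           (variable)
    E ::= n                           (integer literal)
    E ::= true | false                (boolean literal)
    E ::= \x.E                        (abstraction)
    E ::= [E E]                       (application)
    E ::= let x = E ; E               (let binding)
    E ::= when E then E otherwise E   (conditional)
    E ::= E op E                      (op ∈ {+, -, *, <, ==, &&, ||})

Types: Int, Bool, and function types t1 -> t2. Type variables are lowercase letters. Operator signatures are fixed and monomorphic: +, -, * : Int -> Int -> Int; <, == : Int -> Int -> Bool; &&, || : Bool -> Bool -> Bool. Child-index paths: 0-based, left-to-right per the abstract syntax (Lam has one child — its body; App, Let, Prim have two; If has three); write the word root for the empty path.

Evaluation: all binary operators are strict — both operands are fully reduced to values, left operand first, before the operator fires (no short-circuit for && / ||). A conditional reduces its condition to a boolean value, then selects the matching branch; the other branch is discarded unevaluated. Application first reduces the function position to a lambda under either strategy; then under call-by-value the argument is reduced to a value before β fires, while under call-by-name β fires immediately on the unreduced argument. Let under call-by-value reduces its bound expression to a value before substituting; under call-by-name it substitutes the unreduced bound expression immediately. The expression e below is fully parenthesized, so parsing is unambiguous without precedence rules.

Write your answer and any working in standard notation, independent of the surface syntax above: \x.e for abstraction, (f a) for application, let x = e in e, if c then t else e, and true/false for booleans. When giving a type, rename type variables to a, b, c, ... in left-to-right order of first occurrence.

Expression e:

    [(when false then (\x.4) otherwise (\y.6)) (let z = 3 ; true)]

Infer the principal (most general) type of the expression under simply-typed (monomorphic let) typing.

Working:
  unify Bool ~ Bool
\x._ : a -> Int
\y._ : b -> Int
  unify a -> Int ~ b -> Int
  unify a ~ b
  unify Int ~ Int
let z : Int
  unify b -> Int ~ Bool -> c
  unify b ~ Bool
  unify Int ~ c
_ _ : Int

Answer: Int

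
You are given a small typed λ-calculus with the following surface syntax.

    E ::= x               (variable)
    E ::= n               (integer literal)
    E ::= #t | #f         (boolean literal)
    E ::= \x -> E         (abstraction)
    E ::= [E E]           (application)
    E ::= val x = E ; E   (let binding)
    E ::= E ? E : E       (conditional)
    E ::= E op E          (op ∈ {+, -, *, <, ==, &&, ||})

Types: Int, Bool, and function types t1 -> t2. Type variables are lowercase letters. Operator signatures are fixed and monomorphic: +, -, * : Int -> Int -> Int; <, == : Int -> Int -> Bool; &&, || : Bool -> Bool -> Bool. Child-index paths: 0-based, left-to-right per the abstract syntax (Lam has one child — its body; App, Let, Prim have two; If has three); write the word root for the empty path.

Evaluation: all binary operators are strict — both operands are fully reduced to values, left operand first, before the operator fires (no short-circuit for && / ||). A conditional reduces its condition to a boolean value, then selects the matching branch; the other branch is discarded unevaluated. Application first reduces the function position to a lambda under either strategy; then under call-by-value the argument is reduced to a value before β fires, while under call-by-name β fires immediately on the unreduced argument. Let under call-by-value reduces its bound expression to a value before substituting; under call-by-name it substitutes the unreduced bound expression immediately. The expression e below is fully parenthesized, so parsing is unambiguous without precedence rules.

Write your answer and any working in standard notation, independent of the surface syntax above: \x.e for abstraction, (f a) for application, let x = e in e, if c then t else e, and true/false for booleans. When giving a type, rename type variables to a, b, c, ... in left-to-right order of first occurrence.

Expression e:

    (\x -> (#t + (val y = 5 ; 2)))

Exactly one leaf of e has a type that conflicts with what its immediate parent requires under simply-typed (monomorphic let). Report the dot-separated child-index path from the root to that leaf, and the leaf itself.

Derivation:
  unify Bool ~ Int
  FAIL: mismatch Bool ~ Int

Answer: 0.0 : true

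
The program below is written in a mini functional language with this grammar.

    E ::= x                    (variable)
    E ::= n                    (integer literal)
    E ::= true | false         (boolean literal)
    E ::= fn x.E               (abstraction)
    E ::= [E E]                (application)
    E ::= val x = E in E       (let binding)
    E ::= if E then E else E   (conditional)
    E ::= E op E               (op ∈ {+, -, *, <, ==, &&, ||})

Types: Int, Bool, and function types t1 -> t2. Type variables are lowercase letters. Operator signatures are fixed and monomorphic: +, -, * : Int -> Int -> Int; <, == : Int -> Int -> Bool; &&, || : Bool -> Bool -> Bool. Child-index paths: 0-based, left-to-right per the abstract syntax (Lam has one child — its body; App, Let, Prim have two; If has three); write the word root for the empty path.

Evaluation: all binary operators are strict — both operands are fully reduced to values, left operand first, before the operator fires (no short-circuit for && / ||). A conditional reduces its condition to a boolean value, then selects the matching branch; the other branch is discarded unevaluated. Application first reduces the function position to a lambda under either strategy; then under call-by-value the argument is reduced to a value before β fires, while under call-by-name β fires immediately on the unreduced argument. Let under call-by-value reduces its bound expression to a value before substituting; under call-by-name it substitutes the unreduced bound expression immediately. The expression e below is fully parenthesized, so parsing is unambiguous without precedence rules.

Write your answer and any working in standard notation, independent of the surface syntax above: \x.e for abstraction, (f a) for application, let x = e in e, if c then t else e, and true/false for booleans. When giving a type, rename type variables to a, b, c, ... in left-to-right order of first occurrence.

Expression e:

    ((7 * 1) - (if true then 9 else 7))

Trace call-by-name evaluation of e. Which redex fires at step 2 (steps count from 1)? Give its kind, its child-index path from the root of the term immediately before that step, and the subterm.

Working:
step 0: ((7 * 1) - (if true then 9 else 7))
step 1: [delta@0] (7 - (if true then 9 else 7))
step 2: [if@1] (7 - 9)

Answer: if at 1 : (if true then 9 else 7)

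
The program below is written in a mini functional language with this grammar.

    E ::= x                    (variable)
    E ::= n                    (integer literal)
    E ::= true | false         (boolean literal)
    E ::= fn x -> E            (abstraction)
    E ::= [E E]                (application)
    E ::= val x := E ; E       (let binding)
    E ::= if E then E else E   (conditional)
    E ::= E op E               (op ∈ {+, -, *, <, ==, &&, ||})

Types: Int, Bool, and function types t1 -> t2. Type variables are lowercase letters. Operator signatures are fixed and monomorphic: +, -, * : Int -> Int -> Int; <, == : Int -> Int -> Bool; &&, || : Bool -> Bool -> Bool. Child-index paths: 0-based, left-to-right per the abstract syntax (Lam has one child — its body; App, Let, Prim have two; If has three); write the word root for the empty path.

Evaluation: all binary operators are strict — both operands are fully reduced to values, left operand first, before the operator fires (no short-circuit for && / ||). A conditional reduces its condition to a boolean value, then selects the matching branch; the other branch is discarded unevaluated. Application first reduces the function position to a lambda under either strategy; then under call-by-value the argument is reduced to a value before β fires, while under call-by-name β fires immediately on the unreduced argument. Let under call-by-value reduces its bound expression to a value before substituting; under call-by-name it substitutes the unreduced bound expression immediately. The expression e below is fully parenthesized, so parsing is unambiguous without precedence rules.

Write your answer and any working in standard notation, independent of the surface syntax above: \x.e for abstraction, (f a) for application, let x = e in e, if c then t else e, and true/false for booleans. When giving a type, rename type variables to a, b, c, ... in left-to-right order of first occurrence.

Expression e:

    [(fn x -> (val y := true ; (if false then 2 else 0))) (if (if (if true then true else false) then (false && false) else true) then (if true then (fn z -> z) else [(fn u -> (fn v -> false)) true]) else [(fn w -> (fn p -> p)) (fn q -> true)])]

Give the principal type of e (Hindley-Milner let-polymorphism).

Trace:
let y : Bool
  unify Bool ~ Bool
  unify Int ~ Int
\x._ : a -> Int
  unify Bool ~ Bool
  unify Bool ~ Bool
  unify Bool ~ Bool
  unify Bool ~ Bool
  unify Bool ~ Bool
  unify Bool ~ Bool
  unify Bool ~ Bool
  unify Bool ~ Bool
z : b
\z._ : b -> b
\v._ : d -> Bool
\u._ : c -> d -> Bool
  unify c -> d -> Bool ~ Bool -> e
  unify c ~ Bool
  unify d -> Bool ~ e
_ _ : d -> Bool
  unify b -> b ~ d -> Bool
  unify b ~ d
  unify d ~ Bool
p : g
\p._ : g -> g
\w._ : f -> g -> g
\q._ : h -> Bool
  unify f -> g -> g ~ (h -> Bool) -> i
  unify f ~ h -> Bool
  unify g -> g ~ i
_ _ : g -> g
  unify Bool -> Bool ~ g -> g
  unify Bool ~ g
  unify Bool ~ Bool
  unify a -> Int ~ (Bool -> Bool) -> j
  unify a ~ Bool -> Bool
  unify Int ~ j
_ _ : Int

Answer: Int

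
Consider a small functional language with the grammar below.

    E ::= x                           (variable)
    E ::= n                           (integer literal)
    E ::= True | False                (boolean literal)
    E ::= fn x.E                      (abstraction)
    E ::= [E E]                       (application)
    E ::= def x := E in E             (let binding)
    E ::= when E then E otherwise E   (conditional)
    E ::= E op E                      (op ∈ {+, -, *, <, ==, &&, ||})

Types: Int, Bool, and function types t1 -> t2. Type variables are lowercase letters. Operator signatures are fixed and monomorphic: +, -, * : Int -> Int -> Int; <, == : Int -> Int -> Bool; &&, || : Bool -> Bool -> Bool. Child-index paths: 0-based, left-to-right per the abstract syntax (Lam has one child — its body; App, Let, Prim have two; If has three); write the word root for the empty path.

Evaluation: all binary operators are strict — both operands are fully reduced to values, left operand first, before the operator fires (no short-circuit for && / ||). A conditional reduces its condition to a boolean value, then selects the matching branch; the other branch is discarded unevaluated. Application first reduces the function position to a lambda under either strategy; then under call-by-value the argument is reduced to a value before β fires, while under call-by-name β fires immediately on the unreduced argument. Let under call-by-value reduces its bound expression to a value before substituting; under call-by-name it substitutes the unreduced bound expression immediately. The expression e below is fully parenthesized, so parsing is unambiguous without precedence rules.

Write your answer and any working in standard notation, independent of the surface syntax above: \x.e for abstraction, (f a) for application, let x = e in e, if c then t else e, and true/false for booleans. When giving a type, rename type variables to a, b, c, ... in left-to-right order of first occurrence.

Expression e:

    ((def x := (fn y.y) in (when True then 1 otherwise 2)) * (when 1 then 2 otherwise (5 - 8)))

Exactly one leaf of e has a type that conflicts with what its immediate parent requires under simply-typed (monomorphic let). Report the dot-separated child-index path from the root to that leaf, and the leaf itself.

Answer: 1.0 : 1

Working:
y : a
\y._ : a -> a
let x : a -> a
  unify Bool ~ Bool
  unify Int ~ Int
  unify Int ~ Int
  unify Int ~ Bool
  FAIL: mismatch Int ~ Bool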